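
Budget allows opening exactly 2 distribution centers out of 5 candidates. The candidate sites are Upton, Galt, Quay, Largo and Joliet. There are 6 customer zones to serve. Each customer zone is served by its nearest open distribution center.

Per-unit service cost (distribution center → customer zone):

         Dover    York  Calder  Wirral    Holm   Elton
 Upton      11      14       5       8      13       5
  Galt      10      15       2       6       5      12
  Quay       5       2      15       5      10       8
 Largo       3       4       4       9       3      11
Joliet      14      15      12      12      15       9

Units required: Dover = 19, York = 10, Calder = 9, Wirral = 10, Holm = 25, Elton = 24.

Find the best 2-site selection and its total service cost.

Choose Upton and Largo; total service cost 408.

With exactly 2 open, each customer zone uses its cheapest among the chosen.
{Upton, Largo}: Dover→Largo 3·19=57, York→Largo 4·10=40, Calder→Largo 4·9=36, Wirral→Upton 8·10=80, Holm→Largo 3·25=75, Elton→Upton 5·24=120. Service cost 408.
{Quay, Largo}: service cost 430
{Galt, Quay}: service cost 500
Among all 10 size-2 choices, {Upton, Largo} is lowest.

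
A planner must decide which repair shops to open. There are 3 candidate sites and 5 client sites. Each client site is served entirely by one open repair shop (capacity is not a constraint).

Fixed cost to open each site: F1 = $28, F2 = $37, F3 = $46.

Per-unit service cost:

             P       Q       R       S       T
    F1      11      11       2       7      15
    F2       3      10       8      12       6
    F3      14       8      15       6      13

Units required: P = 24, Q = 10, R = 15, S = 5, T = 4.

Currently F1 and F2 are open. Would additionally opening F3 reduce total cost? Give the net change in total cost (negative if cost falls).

No — net change +21 (cost rises by 21).

Current service cost with {F1, F2}: 261.
Adding F3: each client site re-picks its cheapest; new service cost 236, saving 25.
Extra fixed cost: 46. Net change = 46 − 25 = 21.
(Totals: 326 → 347.)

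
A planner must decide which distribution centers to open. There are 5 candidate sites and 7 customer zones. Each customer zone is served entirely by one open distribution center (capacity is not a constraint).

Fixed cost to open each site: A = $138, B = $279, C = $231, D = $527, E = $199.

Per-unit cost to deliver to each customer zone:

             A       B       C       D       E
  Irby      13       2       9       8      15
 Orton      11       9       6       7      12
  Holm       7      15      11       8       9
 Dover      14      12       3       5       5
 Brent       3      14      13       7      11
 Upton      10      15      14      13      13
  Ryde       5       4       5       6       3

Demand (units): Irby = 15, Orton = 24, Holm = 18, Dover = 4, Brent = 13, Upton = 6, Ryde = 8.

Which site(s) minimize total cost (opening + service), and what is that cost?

For any fixed open set, each customer zone goes to its cheapest open site; total = fixed + service.
{A}: Irby→A 13·15=195, Orton→A 11·24=264, Holm→A 7·18=126, Dover→A 14·4=56, Brent→A 3·13=39, Upton→A 10·6=60, Ryde→A 5·8=40. Service 780; fixed 138; total 918.
{A, C}: service 556 + fixed 369 = 925
{A, B}: Irby→B 2·15=30, Orton→B 9·24=216, Holm→A 7·18=126, Dover→B 12·4=48, Brent→A 3·13=39, Upton→A 10·6=60, Ryde→B 4·8=32. Service 551; fixed 417; total 968.
{A, B, C, D, E}: Irby→B 2·15=30, Orton→C 6·24=144, Holm→A 7·18=126, Dover→C 3·4=12, Brent→A 3·13=39, Upton→A 10·6=60, Ryde→E 3·8=24. Service 435; fixed 1374; total 1809.
No other subset beats 918.

Open A only; minimum total cost 918.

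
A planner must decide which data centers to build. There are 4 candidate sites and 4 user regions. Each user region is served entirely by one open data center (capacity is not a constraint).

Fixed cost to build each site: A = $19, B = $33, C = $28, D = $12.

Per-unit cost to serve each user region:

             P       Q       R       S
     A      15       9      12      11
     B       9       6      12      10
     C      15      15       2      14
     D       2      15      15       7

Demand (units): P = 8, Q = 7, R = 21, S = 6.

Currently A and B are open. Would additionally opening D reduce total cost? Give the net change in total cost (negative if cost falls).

Current service cost with {A, B}: 426.
Adding D: each user region re-picks its cheapest; new service cost 352, saving 74.
Extra fixed cost: 12. Net change = 12 − 74 = -62.
(Totals: 478 → 416.)

Yes — net change −62 (cost falls by 62).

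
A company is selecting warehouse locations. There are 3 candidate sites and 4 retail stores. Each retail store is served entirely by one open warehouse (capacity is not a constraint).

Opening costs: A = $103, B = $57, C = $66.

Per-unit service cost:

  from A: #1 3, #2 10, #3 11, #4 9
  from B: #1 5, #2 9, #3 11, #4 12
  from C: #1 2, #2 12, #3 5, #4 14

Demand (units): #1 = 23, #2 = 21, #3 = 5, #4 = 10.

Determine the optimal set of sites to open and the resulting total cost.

Open B and C; minimum total cost 503.

For any fixed open set, each retail store goes to its cheapest open site; total = fixed + service.
{B, C}: #1→C 2·23=46, #2→B 9·21=189, #3→C 5·5=25, #4→B 12·10=120. Service 380; fixed 123; total 503.
{A}: #1→A 3·23=69, #2→A 10·21=210, #3→A 11·5=55, #4→A 9·10=90. Service 424; fixed 103; total 527.
{C}: #1→C 2·23=46, #2→C 12·21=252, #3→C 5·5=25, #4→C 14·10=140. Service 463; fixed 66; total 529.
{A, B, C}: #1→C 2·23=46, #2→B 9·21=189, #3→C 5·5=25, #4→A 9·10=90. Service 350; fixed 226; total 576.
(All 7 nonempty subsets were checked; B and C is lowest.)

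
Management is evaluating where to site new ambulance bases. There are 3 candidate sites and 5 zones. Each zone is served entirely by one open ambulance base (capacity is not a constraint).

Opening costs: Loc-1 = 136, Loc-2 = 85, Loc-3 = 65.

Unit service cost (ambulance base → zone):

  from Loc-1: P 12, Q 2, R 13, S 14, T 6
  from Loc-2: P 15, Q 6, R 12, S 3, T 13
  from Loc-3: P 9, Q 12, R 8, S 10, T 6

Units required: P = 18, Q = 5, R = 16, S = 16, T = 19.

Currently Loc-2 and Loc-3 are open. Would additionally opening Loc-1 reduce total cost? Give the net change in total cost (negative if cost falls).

Current service cost with {Loc-2, Loc-3}: 482.
Adding Loc-1: each zone re-picks its cheapest; new service cost 462, saving 20.
Extra fixed cost: 136. Net change = 136 − 20 = 116.
(Totals: 632 → 748.)

No — net change +116 (cost rises by 116).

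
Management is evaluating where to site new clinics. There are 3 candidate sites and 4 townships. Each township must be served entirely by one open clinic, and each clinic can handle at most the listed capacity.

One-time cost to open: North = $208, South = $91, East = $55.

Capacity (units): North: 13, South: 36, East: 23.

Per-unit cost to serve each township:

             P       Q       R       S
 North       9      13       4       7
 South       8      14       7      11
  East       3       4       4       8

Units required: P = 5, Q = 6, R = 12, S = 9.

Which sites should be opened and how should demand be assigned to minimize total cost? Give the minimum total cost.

Minimum total cost: 332

Open {South, East}: P→East 3·5=15, Q→East 4·6=24, R→East 4·12=48, S→South 11·9=99.
Loads: South carries 9/36, East carries 23/23. Service 186; fixed 146; total 332.
Next best feasible plan costs 341.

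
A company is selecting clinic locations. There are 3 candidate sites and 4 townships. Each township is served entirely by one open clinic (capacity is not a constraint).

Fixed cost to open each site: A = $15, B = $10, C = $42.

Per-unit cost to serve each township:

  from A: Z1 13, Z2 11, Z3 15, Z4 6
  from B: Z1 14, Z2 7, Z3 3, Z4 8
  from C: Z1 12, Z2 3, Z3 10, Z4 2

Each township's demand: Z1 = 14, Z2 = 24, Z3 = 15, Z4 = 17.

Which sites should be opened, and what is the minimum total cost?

Open B and C; minimum total cost 371.

For any fixed open set, each township goes to its cheapest open site; total = fixed + service.
{B, C}: Z1→C 12·14=168, Z2→C 3·24=72, Z3→B 3·15=45, Z4→C 2·17=34. Service 319; fixed 52; total 371.
{A, B, C}: Z1→C 12·14=168, Z2→C 3·24=72, Z3→B 3·15=45, Z4→C 2·17=34. Service 319; fixed 67; total 386.
{C}: service 424 + fixed 42 = 466
{B}: service 545 + fixed 10 = 555
No other subset beats 371.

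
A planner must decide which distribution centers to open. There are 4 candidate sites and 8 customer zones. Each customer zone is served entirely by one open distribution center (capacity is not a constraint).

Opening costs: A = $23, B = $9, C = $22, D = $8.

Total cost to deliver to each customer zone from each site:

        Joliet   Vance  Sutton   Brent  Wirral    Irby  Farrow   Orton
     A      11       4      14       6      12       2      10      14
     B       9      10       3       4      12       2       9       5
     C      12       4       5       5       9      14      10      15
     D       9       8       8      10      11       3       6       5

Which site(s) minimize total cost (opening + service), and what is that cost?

Open B only; minimum total cost 63.

For any fixed open set, each customer zone goes to its cheapest open site; total = fixed + service.
{B}: Joliet→B 9, Vance→B 10, Sutton→B 3, Brent→B 4, Wirral→B 12, Irby→B 2, Farrow→B 9, Orton→B 5. Service 54; fixed 9; total 63.
{B, D}: Joliet→B 9, Vance→D 8, Sutton→B 3, Brent→B 4, Wirral→D 11, Irby→B 2, Farrow→D 6, Orton→B 5. Service 48; fixed 17; total 65.
{D}: service 60 + fixed 8 = 68
{A, B, C, D}: service 42 + fixed 62 = 104
(All 15 nonempty subsets were checked; B only is lowest.)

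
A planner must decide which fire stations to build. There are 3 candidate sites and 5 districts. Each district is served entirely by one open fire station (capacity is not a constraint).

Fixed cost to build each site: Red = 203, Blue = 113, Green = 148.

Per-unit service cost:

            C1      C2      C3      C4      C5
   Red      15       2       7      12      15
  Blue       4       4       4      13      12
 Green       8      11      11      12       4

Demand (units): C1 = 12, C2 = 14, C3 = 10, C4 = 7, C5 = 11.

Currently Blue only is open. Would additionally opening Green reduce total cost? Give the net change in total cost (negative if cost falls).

No — net change +53 (cost rises by 53).

Current service cost with {Blue}: 367.
Adding Green: each district re-picks its cheapest; new service cost 272, saving 95.
Extra fixed cost: 148. Net change = 148 − 95 = 53.
(Totals: 480 → 533.)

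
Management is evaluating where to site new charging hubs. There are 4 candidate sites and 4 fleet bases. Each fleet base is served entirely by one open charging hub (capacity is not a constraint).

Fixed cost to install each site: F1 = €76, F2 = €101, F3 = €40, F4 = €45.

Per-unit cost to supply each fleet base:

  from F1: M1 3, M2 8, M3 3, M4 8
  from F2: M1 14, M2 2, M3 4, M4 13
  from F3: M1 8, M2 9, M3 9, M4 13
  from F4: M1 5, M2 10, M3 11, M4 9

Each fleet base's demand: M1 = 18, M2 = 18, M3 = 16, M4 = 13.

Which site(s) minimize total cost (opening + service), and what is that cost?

Open F1 and F2; minimum total cost 419.

For any fixed open set, each fleet base goes to its cheapest open site; total = fixed + service.
{F1, F2}: M1→F1 3·18=54, M2→F2 2·18=36, M3→F1 3·16=48, M4→F1 8·13=104. Service 242; fixed 177; total 419.
{F1}: M1→F1 3·18=54, M2→F1 8·18=144, M3→F1 3·16=48, M4→F1 8·13=104. Service 350; fixed 76; total 426.
{F2, F4}: M1→F4 5·18=90, M2→F2 2·18=36, M3→F2 4·16=64, M4→F4 9·13=117. Service 307; fixed 146; total 453.
{F1, F2, F3, F4}: M1→F1 3·18=54, M2→F2 2·18=36, M3→F1 3·16=48, M4→F1 8·13=104. Service 242; fixed 262; total 504.
No other subset beats 419.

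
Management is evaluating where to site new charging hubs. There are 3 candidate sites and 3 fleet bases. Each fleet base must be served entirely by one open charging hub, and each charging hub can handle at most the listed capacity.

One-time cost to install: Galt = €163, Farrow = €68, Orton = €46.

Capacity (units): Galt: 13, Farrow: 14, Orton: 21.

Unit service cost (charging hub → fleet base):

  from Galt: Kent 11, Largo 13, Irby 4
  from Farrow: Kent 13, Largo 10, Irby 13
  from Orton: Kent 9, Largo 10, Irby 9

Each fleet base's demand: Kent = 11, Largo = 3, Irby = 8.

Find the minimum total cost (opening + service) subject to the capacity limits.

Minimum total cost: 315

Open {Farrow, Orton}: Kent→Orton 9·11=99, Largo→Farrow 10·3=30, Irby→Orton 9·8=72.
Loads: Farrow carries 3/14, Orton carries 19/21. Service 201; fixed 114; total 315.
Next best feasible plan costs 347.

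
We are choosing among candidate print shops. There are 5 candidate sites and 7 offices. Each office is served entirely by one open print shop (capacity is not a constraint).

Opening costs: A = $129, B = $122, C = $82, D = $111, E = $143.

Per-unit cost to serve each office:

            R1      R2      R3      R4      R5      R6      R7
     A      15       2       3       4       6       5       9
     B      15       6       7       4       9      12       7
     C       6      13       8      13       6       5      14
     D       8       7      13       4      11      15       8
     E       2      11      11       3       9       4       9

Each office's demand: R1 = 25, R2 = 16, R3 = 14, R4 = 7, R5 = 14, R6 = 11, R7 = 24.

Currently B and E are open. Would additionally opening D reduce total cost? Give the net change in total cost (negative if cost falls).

No — net change +111 (cost rises by 111).

Current service cost with {B, E}: 603.
Adding D: each office re-picks its cheapest; new service cost 603, saving 0.
Extra fixed cost: 111. Net change = 111 − 0 = 111.
(Totals: 868 → 979.)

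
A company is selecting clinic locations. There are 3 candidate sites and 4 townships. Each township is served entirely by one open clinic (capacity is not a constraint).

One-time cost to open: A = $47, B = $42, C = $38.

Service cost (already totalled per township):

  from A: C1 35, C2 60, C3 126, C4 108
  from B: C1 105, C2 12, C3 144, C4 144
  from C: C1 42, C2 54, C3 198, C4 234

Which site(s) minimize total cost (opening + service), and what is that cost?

For any fixed open set, each township goes to its cheapest open site; total = fixed + service.
{A, B}: C1→A 35, C2→B 12, C3→A 126, C4→A 108. Service 281; fixed 89; total 370.
{A}: C1→A 35, C2→A 60, C3→A 126, C4→A 108. Service 329; fixed 47; total 376.
{A, B, C}: service 281 + fixed 127 = 408
{C}: service 528 + fixed 38 = 566
No other subset beats 370.

Open A and B; minimum total cost 370.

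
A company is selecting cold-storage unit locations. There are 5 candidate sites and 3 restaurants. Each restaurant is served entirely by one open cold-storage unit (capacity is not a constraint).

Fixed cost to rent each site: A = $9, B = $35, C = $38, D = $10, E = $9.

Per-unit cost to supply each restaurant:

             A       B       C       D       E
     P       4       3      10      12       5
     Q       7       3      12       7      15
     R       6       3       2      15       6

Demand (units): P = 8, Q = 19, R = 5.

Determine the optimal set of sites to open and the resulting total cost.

For any fixed open set, each restaurant goes to its cheapest open site; total = fixed + service.
{B}: P→B 3·8=24, Q→B 3·19=57, R→B 3·5=15. Service 96; fixed 35; total 131.
{A, B}: service 96 + fixed 44 = 140
{B, E}: service 96 + fixed 44 = 140
{A, B, C, D, E}: P→B 3·8=24, Q→B 3·19=57, R→C 2·5=10. Service 91; fixed 101; total 192.
No other subset beats 131.

Open B only; minimum total cost 131.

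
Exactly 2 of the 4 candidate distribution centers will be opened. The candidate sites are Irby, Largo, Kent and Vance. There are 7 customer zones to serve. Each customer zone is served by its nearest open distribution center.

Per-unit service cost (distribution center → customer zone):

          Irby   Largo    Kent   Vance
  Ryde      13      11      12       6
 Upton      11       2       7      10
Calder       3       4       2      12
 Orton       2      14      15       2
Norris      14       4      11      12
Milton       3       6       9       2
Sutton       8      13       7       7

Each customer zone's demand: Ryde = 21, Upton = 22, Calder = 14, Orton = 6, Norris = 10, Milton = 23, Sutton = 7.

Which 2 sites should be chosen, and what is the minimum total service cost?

With exactly 2 open, each customer zone uses its cheapest among the chosen.
{Largo, Vance}: Ryde→Vance 6·21=126, Upton→Largo 2·22=44, Calder→Largo 4·14=56, Orton→Vance 2·6=12, Norris→Largo 4·10=40, Milton→Vance 2·23=46, Sutton→Vance 7·7=49. Service cost 373.
{Irby, Largo}: service cost 494
{Kent, Vance}: service cost 525
Among all 6 size-2 choices, {Largo, Vance} is lowest.

Choose Largo and Vance; total service cost 373.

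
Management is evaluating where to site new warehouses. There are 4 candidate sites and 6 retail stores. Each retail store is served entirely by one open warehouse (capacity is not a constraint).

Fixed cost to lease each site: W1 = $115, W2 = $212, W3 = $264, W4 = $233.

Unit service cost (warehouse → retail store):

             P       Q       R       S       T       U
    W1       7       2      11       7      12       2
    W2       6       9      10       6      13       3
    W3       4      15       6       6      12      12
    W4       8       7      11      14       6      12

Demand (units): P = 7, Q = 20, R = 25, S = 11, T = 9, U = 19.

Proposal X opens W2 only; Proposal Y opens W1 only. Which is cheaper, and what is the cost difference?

Proposal Y is cheaper by 222.

Proposal X: {W2}: P→W2 6·7=42, Q→W2 9·20=180, R→W2 10·25=250, S→W2 6·11=66, T→W2 13·9=117, U→W2 3·19=57. Service 712; fixed 212; total 924.
Proposal Y: {W1}: P→W1 7·7=49, Q→W1 2·20=40, R→W1 11·25=275, S→W1 7·11=77, T→W1 12·9=108, U→W1 2·19=38. Service 587; fixed 115; total 702.
Difference: |924 − 702| = 222.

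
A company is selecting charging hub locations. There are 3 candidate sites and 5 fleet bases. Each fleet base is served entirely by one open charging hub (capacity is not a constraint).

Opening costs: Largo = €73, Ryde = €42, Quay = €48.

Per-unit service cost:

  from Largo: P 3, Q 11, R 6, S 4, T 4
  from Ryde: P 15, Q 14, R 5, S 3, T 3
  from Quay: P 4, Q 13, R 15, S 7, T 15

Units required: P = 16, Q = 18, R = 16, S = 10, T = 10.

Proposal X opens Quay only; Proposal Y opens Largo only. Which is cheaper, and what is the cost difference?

Proposal X: {Quay}: P→Quay 4·16=64, Q→Quay 13·18=234, R→Quay 15·16=240, S→Quay 7·10=70, T→Quay 15·10=150. Service 758; fixed 48; total 806.
Proposal Y: {Largo}: P→Largo 3·16=48, Q→Largo 11·18=198, R→Largo 6·16=96, S→Largo 4·10=40, T→Largo 4·10=40. Service 422; fixed 73; total 495.
Difference: |806 − 495| = 311.

Proposal Y is cheaper by 311.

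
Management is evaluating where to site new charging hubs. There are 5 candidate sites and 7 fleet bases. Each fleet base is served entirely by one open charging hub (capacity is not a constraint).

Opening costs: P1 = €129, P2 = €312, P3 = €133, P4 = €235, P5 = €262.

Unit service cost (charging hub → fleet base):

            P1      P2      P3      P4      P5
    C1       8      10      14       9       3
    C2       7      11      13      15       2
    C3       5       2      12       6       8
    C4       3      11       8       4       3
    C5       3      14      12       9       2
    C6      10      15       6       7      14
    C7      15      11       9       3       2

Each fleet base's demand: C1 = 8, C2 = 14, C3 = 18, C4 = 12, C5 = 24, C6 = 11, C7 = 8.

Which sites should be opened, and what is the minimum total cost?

Open P5 only; minimum total cost 712.

For any fixed open set, each fleet base goes to its cheapest open site; total = fixed + service.
{P5}: C1→P5 3·8=24, C2→P5 2·14=28, C3→P5 8·18=144, C4→P5 3·12=36, C5→P5 2·24=48, C6→P5 14·11=154, C7→P5 2·8=16. Service 450; fixed 262; total 712.
{P1}: service 590 + fixed 129 = 719
{P1, P5}: service 352 + fixed 391 = 743
{P1, P2, P3, P4, P5}: C1→P5 3·8=24, C2→P5 2·14=28, C3→P2 2·18=36, C4→P1 3·12=36, C5→P5 2·24=48, C6→P3 6·11=66, C7→P5 2·8=16. Service 254; fixed 1071; total 1325.
No other subset beats 712.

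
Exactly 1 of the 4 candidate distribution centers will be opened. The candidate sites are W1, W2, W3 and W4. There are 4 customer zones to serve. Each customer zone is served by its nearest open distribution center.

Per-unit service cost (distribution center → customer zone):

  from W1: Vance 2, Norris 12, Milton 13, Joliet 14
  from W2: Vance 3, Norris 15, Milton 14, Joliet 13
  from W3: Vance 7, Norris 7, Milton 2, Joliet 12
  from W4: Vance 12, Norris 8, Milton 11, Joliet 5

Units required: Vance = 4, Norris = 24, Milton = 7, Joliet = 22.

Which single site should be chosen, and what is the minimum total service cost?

Choose W4 only; total service cost 427.

With exactly 1 open, each customer zone uses its cheapest among the chosen.
{W4}: Vance→W4 12·4=48, Norris→W4 8·24=192, Milton→W4 11·7=77, Joliet→W4 5·22=110. Service cost 427.
{W3}: service cost 474
{W1}: service cost 695
Among all 4 size-1 choices, {W4} is lowest.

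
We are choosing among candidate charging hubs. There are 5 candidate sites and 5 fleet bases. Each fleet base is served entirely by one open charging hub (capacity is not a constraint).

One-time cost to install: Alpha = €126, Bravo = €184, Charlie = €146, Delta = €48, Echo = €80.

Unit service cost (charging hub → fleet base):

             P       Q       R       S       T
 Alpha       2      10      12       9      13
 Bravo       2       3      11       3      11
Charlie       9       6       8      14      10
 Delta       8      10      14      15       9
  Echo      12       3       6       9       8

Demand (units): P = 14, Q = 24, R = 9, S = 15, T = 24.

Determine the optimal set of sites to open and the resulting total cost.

Open Bravo and Echo; minimum total cost 655.

For any fixed open set, each fleet base goes to its cheapest open site; total = fixed + service.
{Bravo, Echo}: P→Bravo 2·14=28, Q→Bravo 3·24=72, R→Echo 6·9=54, S→Bravo 3·15=45, T→Echo 8·24=192. Service 391; fixed 264; total 655.
{Alpha, Echo}: service 481 + fixed 206 = 687
{Bravo}: service 508 + fixed 184 = 692
{Alpha, Bravo, Charlie, Delta, Echo}: service 391 + fixed 584 = 975
No other subset beats 655.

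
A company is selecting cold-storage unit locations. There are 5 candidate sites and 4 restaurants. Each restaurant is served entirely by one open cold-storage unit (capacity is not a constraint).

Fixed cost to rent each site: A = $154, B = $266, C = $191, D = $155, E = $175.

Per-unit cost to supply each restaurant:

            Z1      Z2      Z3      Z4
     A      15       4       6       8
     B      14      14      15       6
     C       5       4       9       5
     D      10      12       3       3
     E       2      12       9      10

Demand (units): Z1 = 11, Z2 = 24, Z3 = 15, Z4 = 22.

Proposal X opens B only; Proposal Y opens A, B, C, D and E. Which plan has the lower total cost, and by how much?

Proposal X: {B}: Z1→B 14·11=154, Z2→B 14·24=336, Z3→B 15·15=225, Z4→B 6·22=132. Service 847; fixed 266; total 1113.
Proposal Y: {A, B, C, D, E}: Z1→E 2·11=22, Z2→A 4·24=96, Z3→D 3·15=45, Z4→D 3·22=66. Service 229; fixed 941; total 1170.
Difference: |1113 − 1170| = 57.

Proposal X is cheaper by 57.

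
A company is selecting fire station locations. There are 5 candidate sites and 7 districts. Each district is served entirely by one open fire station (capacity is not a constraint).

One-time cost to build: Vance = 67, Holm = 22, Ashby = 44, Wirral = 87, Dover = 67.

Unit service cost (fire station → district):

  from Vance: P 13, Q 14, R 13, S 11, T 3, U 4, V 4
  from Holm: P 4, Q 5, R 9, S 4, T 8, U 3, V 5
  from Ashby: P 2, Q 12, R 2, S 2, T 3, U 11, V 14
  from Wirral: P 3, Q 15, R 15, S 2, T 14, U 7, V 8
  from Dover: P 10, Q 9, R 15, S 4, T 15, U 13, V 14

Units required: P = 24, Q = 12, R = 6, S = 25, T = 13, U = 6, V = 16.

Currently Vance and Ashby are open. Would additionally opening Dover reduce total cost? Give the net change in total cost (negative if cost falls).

No — net change +31 (cost rises by 31).

Current service cost with {Vance, Ashby}: 381.
Adding Dover: each district re-picks its cheapest; new service cost 345, saving 36.
Extra fixed cost: 67. Net change = 67 − 36 = 31.
(Totals: 492 → 523.)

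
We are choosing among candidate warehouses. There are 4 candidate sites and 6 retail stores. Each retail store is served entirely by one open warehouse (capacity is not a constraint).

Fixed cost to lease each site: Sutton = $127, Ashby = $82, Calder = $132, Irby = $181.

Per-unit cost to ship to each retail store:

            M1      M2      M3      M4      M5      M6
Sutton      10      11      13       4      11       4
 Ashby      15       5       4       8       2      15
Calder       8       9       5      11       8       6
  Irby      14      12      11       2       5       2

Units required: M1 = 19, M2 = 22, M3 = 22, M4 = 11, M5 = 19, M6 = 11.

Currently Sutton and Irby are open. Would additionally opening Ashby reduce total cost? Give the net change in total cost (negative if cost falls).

Current service cost with {Sutton, Irby}: 813.
Adding Ashby: each retail store re-picks its cheapest; new service cost 470, saving 343.
Extra fixed cost: 82. Net change = 82 − 343 = -261.
(Totals: 1121 → 860.)

Yes — net change −261 (cost falls by 261).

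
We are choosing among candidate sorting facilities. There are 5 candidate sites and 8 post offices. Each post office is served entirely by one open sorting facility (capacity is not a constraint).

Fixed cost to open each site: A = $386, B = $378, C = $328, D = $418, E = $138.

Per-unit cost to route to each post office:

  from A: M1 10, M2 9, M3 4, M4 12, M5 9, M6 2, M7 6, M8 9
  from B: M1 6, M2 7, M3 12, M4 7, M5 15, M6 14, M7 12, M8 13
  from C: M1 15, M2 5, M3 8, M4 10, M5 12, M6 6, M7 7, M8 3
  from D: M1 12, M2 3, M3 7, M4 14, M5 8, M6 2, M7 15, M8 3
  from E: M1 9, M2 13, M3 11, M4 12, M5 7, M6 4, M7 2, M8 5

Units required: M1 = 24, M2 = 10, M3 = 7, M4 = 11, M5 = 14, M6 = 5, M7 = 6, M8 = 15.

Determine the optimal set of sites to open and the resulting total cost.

For any fixed open set, each post office goes to its cheapest open site; total = fixed + service.
{E}: M1→E 9·24=216, M2→E 13·10=130, M3→E 11·7=77, M4→E 12·11=132, M5→E 7·14=98, M6→E 4·5=20, M7→E 2·6=12, M8→E 5·15=75. Service 760; fixed 138; total 898.
{C, E}: M1→E 9·24=216, M2→C 5·10=50, M3→C 8·7=56, M4→C 10·11=110, M5→E 7·14=98, M6→E 4·5=20, M7→E 2·6=12, M8→C 3·15=45. Service 607; fixed 466; total 1073.
{B, E}: M1→B 6·24=144, M2→B 7·10=70, M3→E 11·7=77, M4→B 7·11=77, M5→E 7·14=98, M6→E 4·5=20, M7→E 2·6=12, M8→E 5·15=75. Service 573; fixed 516; total 1089.
{A, B, C, D, E}: M1→B 6·24=144, M2→D 3·10=30, M3→A 4·7=28, M4→B 7·11=77, M5→E 7·14=98, M6→A 2·5=10, M7→E 2·6=12, M8→C 3·15=45. Service 444; fixed 1648; total 2092.
No other subset beats 898.

Open E only; minimum total cost 898.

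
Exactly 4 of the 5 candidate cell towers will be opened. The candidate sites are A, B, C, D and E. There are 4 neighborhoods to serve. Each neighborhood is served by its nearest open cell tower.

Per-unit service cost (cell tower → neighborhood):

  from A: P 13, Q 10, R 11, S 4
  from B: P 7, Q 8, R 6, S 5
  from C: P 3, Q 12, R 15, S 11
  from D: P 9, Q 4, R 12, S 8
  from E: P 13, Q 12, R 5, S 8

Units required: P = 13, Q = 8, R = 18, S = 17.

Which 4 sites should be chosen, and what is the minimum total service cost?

Choose A, C, D and E; total service cost 229.

With exactly 4 open, each neighborhood uses its cheapest among the chosen.
{A, C, D, E}: P→C 3·13=39, Q→D 4·8=32, R→E 5·18=90, S→A 4·17=68. Service cost 229.
{B, C, D, E}: service cost 246
{A, B, C, D}: service cost 247
Among all 5 size-4 choices, {A, C, D, E} is lowest.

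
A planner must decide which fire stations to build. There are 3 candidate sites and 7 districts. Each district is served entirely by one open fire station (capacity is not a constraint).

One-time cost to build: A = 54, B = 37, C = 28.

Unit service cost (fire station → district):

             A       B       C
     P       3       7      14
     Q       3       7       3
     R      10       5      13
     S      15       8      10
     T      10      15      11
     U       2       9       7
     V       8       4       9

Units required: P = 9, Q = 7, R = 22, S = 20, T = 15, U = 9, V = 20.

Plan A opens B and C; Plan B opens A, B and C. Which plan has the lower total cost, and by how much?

Plan B is cheaper by 42.

Plan A: {B, C}: P→B 7·9=63, Q→C 3·7=21, R→B 5·22=110, S→B 8·20=160, T→C 11·15=165, U→C 7·9=63, V→B 4·20=80. Service 662; fixed 65; total 727.
Plan B: {A, B, C}: P→A 3·9=27, Q→A 3·7=21, R→B 5·22=110, S→B 8·20=160, T→A 10·15=150, U→A 2·9=18, V→B 4·20=80. Service 566; fixed 119; total 685.
Difference: |727 − 685| = 42.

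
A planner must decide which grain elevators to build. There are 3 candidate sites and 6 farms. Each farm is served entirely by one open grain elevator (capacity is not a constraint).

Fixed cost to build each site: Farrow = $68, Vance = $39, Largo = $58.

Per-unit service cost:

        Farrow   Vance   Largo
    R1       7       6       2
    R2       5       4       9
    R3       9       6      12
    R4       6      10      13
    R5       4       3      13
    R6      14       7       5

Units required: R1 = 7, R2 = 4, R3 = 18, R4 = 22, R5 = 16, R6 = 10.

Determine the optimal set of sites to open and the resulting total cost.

For any fixed open set, each farm goes to its cheapest open site; total = fixed + service.
{Farrow, Vance}: R1→Vance 6·7=42, R2→Vance 4·4=16, R3→Vance 6·18=108, R4→Farrow 6·22=132, R5→Vance 3·16=48, R6→Vance 7·10=70. Service 416; fixed 107; total 523.
{Farrow, Vance, Largo}: service 368 + fixed 165 = 533
{Vance}: R1→Vance 6·7=42, R2→Vance 4·4=16, R3→Vance 6·18=108, R4→Vance 10·22=220, R5→Vance 3·16=48, R6→Vance 7·10=70. Service 504; fixed 39; total 543.
No other subset beats 523.

Open Farrow and Vance; minimum total cost 523.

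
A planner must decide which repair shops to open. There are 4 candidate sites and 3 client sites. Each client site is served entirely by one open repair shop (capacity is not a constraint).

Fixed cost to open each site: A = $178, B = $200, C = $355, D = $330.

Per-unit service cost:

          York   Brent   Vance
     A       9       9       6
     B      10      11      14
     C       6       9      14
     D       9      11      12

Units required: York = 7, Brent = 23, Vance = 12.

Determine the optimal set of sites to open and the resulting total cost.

For any fixed open set, each client site goes to its cheapest open site; total = fixed + service.
{A}: York→A 9·7=63, Brent→A 9·23=207, Vance→A 6·12=72. Service 342; fixed 178; total 520.
{B}: York→B 10·7=70, Brent→B 11·23=253, Vance→B 14·12=168. Service 491; fixed 200; total 691.
{A, B}: York→A 9·7=63, Brent→A 9·23=207, Vance→A 6·12=72. Service 342; fixed 378; total 720.
{A, B, C, D}: service 321 + fixed 1063 = 1384
(All 15 nonempty subsets were checked; A only is lowest.)

Open A only; minimum total cost 520.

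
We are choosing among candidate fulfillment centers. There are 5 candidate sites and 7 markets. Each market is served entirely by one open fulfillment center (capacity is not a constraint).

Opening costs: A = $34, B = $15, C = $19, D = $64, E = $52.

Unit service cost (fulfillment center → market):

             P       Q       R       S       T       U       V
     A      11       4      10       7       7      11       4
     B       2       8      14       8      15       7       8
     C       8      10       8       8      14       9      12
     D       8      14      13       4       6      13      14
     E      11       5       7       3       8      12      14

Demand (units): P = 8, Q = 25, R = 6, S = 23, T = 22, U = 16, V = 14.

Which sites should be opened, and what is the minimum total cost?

For any fixed open set, each market goes to its cheapest open site; total = fixed + service.
{A, B, E}: P→B 2·8=16, Q→A 4·25=100, R→E 7·6=42, S→E 3·23=69, T→A 7·22=154, U→B 7·16=112, V→A 4·14=56. Service 549; fixed 101; total 650.
{A, B, C, E}: P→B 2·8=16, Q→A 4·25=100, R→E 7·6=42, S→E 3·23=69, T→A 7·22=154, U→B 7·16=112, V→A 4·14=56. Service 549; fixed 120; total 669.
{A, B, D}: P→B 2·8=16, Q→A 4·25=100, R→A 10·6=60, S→D 4·23=92, T→D 6·22=132, U→B 7·16=112, V→A 4·14=56. Service 568; fixed 113; total 681.
{A, B, C, D, E}: P→B 2·8=16, Q→A 4·25=100, R→E 7·6=42, S→E 3·23=69, T→D 6·22=132, U→B 7·16=112, V→A 4·14=56. Service 527; fixed 184; total 711.
No other subset beats 650.

Open A, B and E; minimum total cost 650.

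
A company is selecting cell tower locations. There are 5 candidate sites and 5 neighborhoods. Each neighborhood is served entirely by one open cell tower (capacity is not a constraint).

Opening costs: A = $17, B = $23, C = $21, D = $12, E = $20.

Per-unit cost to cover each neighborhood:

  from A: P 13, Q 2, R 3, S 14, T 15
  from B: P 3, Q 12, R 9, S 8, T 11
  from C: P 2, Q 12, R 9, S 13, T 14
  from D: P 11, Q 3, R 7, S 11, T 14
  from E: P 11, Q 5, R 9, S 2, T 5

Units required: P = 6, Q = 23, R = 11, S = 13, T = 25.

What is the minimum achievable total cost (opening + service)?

For any fixed open set, each neighborhood goes to its cheapest open site; total = fixed + service.
{A, C, E}: P→C 2·6=12, Q→A 2·23=46, R→A 3·11=33, S→E 2·13=26, T→E 5·25=125. Service 242; fixed 58; total 300.
{A, B, E}: service 248 + fixed 60 = 308
{A, C, D, E}: service 242 + fixed 70 = 312
{A, B, C, D, E}: P→C 2·6=12, Q→A 2·23=46, R→A 3·11=33, S→E 2·13=26, T→E 5·25=125. Service 242; fixed 93; total 335.
No other subset beats 300.

Minimum total cost: 300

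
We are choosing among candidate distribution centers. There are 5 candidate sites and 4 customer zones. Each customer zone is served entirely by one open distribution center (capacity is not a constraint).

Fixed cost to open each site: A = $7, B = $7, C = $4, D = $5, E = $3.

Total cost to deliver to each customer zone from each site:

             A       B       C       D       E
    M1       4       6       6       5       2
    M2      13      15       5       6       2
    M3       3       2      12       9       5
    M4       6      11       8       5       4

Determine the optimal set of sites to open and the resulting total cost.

For any fixed open set, each customer zone goes to its cheapest open site; total = fixed + service.
{E}: M1→E 2, M2→E 2, M3→E 5, M4→E 4. Service 13; fixed 3; total 16.
{B, E}: service 10 + fixed 10 = 20
{C, E}: service 13 + fixed 7 = 20
{A, B, C, D, E}: M1→E 2, M2→E 2, M3→B 2, M4→E 4. Service 10; fixed 26; total 36.
No other subset beats 16.

Open E only; minimum total cost 16.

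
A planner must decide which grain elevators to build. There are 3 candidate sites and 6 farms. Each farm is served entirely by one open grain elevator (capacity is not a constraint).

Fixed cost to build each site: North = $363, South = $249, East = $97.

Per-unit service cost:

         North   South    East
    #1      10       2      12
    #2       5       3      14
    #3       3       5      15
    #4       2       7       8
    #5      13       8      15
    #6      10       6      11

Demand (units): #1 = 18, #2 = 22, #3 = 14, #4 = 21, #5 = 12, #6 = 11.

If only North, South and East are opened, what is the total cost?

Total cost: 1057

Each farm is assigned to its cheapest site among the open ones.
{North, South, East}: #1→South 2·18=36, #2→South 3·22=66, #3→North 3·14=42, #4→North 2·21=42, #5→South 8·12=96, #6→South 6·11=66. Service 348; fixed 709; total 1057.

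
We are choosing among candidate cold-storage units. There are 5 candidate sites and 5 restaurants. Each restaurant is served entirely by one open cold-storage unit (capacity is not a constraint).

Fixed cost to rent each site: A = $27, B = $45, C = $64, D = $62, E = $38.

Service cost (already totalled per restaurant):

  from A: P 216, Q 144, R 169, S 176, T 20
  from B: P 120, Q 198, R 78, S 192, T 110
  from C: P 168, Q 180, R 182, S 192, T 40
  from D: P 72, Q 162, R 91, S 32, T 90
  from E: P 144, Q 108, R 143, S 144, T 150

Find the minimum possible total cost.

For any fixed open set, each restaurant goes to its cheapest open site; total = fixed + service.
{A, D}: P→D 72, Q→A 144, R→D 91, S→D 32, T→A 20. Service 359; fixed 89; total 448.
{A, D, E}: service 323 + fixed 127 = 450
{A, B, D}: P→D 72, Q→A 144, R→B 78, S→D 32, T→A 20. Service 346; fixed 134; total 480.
{A, B, C, D, E}: P→D 72, Q→E 108, R→B 78, S→D 32, T→A 20. Service 310; fixed 236; total 546.
No other subset beats 448.

Minimum total cost: 448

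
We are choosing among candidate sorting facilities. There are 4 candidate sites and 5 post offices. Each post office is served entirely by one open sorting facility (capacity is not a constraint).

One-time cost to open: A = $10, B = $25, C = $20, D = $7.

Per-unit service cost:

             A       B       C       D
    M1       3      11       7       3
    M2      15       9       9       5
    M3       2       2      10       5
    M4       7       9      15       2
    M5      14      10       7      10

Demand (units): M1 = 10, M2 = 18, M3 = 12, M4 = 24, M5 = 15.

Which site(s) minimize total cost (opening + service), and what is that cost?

Open A, C and D; minimum total cost 334.

For any fixed open set, each post office goes to its cheapest open site; total = fixed + service.
{A, C, D}: M1→A 3·10=30, M2→D 5·18=90, M3→A 2·12=24, M4→D 2·24=48, M5→C 7·15=105. Service 297; fixed 37; total 334.
{B, C, D}: M1→D 3·10=30, M2→D 5·18=90, M3→B 2·12=24, M4→D 2·24=48, M5→C 7·15=105. Service 297; fixed 52; total 349.
{A, B, C, D}: M1→A 3·10=30, M2→D 5·18=90, M3→A 2·12=24, M4→D 2·24=48, M5→C 7·15=105. Service 297; fixed 62; total 359.
{D}: service 378 + fixed 7 = 385
No other subset beats 334.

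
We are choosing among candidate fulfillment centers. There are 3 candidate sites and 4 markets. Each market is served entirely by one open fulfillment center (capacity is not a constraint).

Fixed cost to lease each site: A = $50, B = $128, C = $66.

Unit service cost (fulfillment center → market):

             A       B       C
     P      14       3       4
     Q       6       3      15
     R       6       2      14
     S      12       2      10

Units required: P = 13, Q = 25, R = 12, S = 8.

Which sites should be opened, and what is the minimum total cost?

For any fixed open set, each market goes to its cheapest open site; total = fixed + service.
{B}: P→B 3·13=39, Q→B 3·25=75, R→B 2·12=24, S→B 2·8=16. Service 154; fixed 128; total 282.
{A, B}: service 154 + fixed 178 = 332
{B, C}: service 154 + fixed 194 = 348
{A, B, C}: service 154 + fixed 244 = 398
No other subset beats 282.

Open B only; minimum total cost 282.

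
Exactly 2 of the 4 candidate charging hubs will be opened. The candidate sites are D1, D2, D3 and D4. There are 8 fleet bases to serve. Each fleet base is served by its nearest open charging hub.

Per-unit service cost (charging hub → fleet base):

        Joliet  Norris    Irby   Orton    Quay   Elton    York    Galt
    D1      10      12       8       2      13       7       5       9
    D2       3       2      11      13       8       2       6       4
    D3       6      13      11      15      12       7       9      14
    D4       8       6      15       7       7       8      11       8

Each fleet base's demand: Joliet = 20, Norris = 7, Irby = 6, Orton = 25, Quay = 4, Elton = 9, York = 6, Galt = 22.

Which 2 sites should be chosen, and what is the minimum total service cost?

With exactly 2 open, each fleet base uses its cheapest among the chosen.
{D1, D2}: Joliet→D2 3·20=60, Norris→D2 2·7=14, Irby→D1 8·6=48, Orton→D1 2·25=50, Quay→D2 8·4=32, Elton→D2 2·9=18, York→D1 5·6=30, Galt→D2 4·22=88. Service cost 340.
{D2, D4}: service cost 485
{D1, D4}: service cost 597
Among all 6 size-2 choices, {D1, D2} is lowest.

Choose D1 and D2; total service cost 340.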